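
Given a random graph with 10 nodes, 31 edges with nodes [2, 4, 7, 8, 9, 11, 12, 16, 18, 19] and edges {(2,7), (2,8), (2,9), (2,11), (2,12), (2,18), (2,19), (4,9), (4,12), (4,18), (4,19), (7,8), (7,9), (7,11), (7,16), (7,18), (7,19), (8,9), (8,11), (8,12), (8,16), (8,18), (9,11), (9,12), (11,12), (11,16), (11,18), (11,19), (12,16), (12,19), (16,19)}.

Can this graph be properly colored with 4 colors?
The clique on vertices [2, 8, 9, 11, 12] has size 5 > 4, so it alone needs 5 colors.

No, G is not 4-colorable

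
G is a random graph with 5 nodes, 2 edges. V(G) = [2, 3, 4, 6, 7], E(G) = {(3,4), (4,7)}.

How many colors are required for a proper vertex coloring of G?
Clique number ω(G) = 2 (lower bound: χ ≥ ω).
The graph is bipartite (no odd cycle), so 2 colors suffice: χ(G) = 2.
A valid 2-coloring: color 1: [2, 4, 6]; color 2: [3, 7].

χ(G) = 2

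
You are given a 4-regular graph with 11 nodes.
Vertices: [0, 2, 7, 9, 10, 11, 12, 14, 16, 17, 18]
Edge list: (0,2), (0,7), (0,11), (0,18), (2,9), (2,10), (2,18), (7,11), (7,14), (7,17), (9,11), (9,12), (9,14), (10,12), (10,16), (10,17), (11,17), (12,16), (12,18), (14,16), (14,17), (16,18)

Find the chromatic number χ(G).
Clique number ω(G) = 3 (lower bound: χ ≥ ω).
The clique on [0, 2, 18] has size 3, forcing χ ≥ 3, and the coloring below uses 3 colors, so χ(G) = 3.
A valid 3-coloring: color 1: [10, 11, 14, 18]; color 2: [0, 9, 16, 17]; color 3: [2, 7, 12].

χ(G) = 3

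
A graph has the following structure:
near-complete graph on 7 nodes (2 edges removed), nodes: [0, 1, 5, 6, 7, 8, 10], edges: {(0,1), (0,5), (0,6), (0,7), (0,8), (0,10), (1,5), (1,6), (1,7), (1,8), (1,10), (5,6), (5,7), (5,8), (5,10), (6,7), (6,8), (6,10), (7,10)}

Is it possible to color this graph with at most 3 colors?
No, G is not 3-colorable

The clique on vertices [0, 1, 5, 6, 7, 10] has size 6 > 3, so it alone needs 6 colors.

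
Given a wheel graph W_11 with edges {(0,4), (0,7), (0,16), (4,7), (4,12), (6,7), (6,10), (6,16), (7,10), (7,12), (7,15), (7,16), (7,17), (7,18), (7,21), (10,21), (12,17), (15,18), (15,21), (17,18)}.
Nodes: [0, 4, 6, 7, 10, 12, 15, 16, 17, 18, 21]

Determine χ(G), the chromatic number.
Clique number ω(G) = 3 (lower bound: χ ≥ ω).
The clique on [0, 7, 16] has size 3, forcing χ ≥ 3, and the coloring below uses 3 colors, so χ(G) = 3.
A valid 3-coloring: color 1: [7]; color 2: [4, 10, 15, 16, 17]; color 3: [0, 6, 12, 18, 21].

χ(G) = 3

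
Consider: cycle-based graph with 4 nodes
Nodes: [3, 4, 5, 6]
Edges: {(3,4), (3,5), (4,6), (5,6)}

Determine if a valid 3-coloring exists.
A valid 3-coloring: color 1: [4, 5]; color 2: [3, 6].
(χ(G) = 2 ≤ 3.)

Yes, G is 3-colorable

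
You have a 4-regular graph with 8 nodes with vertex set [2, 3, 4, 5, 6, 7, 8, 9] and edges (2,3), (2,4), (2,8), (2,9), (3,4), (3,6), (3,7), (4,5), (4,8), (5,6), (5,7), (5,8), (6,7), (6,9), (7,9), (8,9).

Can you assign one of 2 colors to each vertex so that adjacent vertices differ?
The clique on vertices [2, 8, 9] has size 3 > 2, so it alone needs 3 colors.

No, G is not 2-colorable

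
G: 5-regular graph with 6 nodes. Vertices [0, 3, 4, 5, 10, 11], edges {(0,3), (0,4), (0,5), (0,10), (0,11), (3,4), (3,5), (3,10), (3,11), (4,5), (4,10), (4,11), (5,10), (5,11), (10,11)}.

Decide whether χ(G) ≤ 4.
No, G is not 4-colorable

The clique on vertices [0, 3, 4, 5, 10, 11] has size 6 > 4, so it alone needs 6 colors.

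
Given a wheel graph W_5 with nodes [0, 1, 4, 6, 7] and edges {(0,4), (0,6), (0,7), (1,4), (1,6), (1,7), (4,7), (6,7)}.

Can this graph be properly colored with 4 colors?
A valid 4-coloring: color 1: [7]; color 2: [0, 1]; color 3: [4, 6].
(χ(G) = 3 ≤ 4.)

Yes, G is 4-colorable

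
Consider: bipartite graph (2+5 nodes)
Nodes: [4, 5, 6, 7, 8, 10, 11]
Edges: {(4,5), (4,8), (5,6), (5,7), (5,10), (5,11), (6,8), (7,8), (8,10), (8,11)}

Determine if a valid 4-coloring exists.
Yes, G is 4-colorable

A valid 4-coloring: color 1: [5, 8]; color 2: [4, 6, 7, 10, 11].
(χ(G) = 2 ≤ 4.)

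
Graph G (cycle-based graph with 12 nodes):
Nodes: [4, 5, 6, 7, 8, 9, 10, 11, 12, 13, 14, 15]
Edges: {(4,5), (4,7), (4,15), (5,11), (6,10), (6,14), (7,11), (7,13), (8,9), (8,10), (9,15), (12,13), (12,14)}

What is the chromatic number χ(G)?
χ(G) = 2

Clique number ω(G) = 2 (lower bound: χ ≥ ω).
The graph is bipartite (no odd cycle), so 2 colors suffice: χ(G) = 2.
A valid 2-coloring: color 1: [4, 9, 10, 11, 13, 14]; color 2: [5, 6, 7, 8, 12, 15].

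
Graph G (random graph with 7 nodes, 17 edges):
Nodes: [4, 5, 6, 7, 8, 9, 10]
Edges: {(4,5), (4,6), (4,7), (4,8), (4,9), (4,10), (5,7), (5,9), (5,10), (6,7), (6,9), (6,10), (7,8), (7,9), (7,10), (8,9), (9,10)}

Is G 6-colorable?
A valid 6-coloring: color 1: [4]; color 2: [9]; color 3: [7]; color 4: [8, 10]; color 5: [5, 6].
(χ(G) = 5 ≤ 6.)

Yes, G is 6-colorable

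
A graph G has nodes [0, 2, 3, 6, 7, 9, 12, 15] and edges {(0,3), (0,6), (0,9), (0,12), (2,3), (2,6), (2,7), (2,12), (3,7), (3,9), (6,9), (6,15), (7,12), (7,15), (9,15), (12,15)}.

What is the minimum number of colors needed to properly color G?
Clique number ω(G) = 3 (lower bound: χ ≥ ω).
The clique on [0, 3, 9] has size 3, forcing χ ≥ 3, and the coloring below uses 3 colors, so χ(G) = 3.
A valid 3-coloring: color 1: [3, 6, 12]; color 2: [0, 2, 15]; color 3: [7, 9].

χ(G) = 3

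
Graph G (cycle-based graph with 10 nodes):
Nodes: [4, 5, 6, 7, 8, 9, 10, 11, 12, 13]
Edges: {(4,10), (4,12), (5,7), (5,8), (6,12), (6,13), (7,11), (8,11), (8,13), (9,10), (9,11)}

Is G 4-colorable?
Yes, G is 4-colorable

A valid 4-coloring: color 1: [4, 6, 7, 8, 9]; color 2: [5, 10, 11, 12, 13].
(χ(G) = 2 ≤ 4.)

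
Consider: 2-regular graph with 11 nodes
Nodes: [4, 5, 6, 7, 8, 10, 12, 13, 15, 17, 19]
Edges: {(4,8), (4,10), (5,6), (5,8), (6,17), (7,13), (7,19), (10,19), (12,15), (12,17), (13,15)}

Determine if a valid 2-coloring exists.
Odd cycle [10, 19, 7, 13, 15, 12, 17, 6, 5, 8, 4] needs 3 colors (χ ≥ 3).
Hence χ(G) ≥ 3 > 2, so no proper 2-coloring exists.

No, G is not 2-colorable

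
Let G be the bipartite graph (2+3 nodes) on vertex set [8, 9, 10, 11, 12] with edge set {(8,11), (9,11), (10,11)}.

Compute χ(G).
Clique number ω(G) = 2 (lower bound: χ ≥ ω).
The graph is bipartite (no odd cycle), so 2 colors suffice: χ(G) = 2.
A valid 2-coloring: color 1: [11, 12]; color 2: [8, 9, 10].

χ(G) = 2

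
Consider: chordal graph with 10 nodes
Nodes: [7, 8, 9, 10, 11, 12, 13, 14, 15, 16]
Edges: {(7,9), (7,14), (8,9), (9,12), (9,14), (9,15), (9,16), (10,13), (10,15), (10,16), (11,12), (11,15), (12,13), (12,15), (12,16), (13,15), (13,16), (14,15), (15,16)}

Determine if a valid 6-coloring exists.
A valid 6-coloring: color 1: [7, 8, 15]; color 2: [9, 11, 13]; color 3: [10, 12, 14]; color 4: [16].
(χ(G) = 4 ≤ 6.)

Yes, G is 6-colorable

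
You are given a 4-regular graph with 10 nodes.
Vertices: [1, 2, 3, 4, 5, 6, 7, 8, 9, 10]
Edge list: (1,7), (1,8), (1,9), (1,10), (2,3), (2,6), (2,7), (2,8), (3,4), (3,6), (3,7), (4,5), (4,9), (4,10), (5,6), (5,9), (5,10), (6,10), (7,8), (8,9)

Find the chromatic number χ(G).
Clique number ω(G) = 3 (lower bound: χ ≥ ω).
Suppose a proper 3-coloring c exists. The clique [1, 7, 8] takes 3 distinct colors; by symmetry let c(1) = 1, c(7) = 2, c(8) = 3.
- Vertex 2: neighbors [7, 8] already have colors [2, 3] ⇒ c(2) = 1.
- Vertex 3: neighbors [2, 7] already have colors [1, 2] ⇒ c(3) = 3.
- Vertex 6: neighbors [2, 3] already have colors [1, 3] ⇒ c(6) = 2.
- Vertex 9: neighbors [1, 8] already have colors [1, 3] ⇒ c(9) = 2.
- Vertex 4: neighbors [9, 3] already have colors [2, 3] ⇒ c(4) = 1.
- Vertex 5: neighbors [4, 6] already have colors [1, 2] ⇒ c(5) = 3.
- Vertex 10: neighbors [1, 6, 5] already have colors [1, 2, 3] — all 3 colors blocked. Contradiction.
The forced assignments end in a contradiction, so G has no proper 3-coloring (χ ≥ 4).
The coloring below uses 4 colors, so χ(G) = 4.
A valid 4-coloring: color 1: [3, 5, 8]; color 2: [6, 7, 9]; color 3: [1, 2, 4]; color 4: [10].

χ(G) = 4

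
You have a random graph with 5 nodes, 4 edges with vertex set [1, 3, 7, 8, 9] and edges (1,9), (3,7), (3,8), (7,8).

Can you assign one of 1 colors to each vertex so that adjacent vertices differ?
The clique on vertices [3, 7, 8] has size 3 > 1, so it alone needs 3 colors.

No, G is not 1-colorable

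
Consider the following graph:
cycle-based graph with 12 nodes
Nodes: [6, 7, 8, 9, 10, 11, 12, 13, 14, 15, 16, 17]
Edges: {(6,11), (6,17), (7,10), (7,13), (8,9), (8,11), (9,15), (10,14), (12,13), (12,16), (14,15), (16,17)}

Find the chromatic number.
χ(G) = 2

Clique number ω(G) = 2 (lower bound: χ ≥ ω).
The graph is bipartite (no odd cycle), so 2 colors suffice: χ(G) = 2.
A valid 2-coloring: color 1: [7, 9, 11, 12, 14, 17]; color 2: [6, 8, 10, 13, 15, 16].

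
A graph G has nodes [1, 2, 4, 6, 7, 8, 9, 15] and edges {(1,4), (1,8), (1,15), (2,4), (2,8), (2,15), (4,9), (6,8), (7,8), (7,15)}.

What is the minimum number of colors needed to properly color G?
χ(G) = 2

Clique number ω(G) = 2 (lower bound: χ ≥ ω).
The graph is bipartite (no odd cycle), so 2 colors suffice: χ(G) = 2.
A valid 2-coloring: color 1: [4, 8, 15]; color 2: [1, 2, 6, 7, 9].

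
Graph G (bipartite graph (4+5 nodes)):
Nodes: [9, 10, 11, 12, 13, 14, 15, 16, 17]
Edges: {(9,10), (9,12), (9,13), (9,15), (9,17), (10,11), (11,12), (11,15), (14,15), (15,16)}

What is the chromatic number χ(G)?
χ(G) = 2

Clique number ω(G) = 2 (lower bound: χ ≥ ω).
The graph is bipartite (no odd cycle), so 2 colors suffice: χ(G) = 2.
A valid 2-coloring: color 1: [9, 11, 14, 16]; color 2: [10, 12, 13, 15, 17].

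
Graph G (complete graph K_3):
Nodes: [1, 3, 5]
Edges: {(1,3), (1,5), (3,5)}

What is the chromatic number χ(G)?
χ(G) = 3

Clique number ω(G) = 3 (lower bound: χ ≥ ω).
The clique on [1, 3, 5] has size 3, forcing χ ≥ 3, and the coloring below uses 3 colors, so χ(G) = 3.
A valid 3-coloring: color 1: [3]; color 2: [5]; color 3: [1].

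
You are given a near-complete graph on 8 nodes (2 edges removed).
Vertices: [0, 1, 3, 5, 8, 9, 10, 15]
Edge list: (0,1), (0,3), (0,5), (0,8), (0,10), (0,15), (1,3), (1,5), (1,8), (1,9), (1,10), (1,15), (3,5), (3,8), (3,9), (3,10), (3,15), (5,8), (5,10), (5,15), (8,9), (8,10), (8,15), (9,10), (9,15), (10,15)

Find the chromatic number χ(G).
χ(G) = 7

Clique number ω(G) = 7 (lower bound: χ ≥ ω).
The clique on [0, 1, 3, 5, 8, 10, 15] has size 7, forcing χ ≥ 7, and the coloring below uses 7 colors, so χ(G) = 7.
A valid 7-coloring: color 1: [8]; color 2: [10]; color 3: [3]; color 4: [15]; color 5: [1]; color 6: [5, 9]; color 7: [0].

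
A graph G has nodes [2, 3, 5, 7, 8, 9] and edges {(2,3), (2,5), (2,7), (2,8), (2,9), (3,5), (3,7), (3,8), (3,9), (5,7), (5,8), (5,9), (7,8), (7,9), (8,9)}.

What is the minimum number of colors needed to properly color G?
χ(G) = 6

Clique number ω(G) = 6 (lower bound: χ ≥ ω).
The clique on [2, 3, 5, 7, 8, 9] has size 6, forcing χ ≥ 6, and the coloring below uses 6 colors, so χ(G) = 6.
A valid 6-coloring: color 1: [7]; color 2: [9]; color 3: [3]; color 4: [8]; color 5: [2]; color 6: [5].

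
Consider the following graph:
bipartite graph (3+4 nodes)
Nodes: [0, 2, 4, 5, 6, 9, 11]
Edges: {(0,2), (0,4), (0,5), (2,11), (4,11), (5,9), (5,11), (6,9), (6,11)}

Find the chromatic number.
Clique number ω(G) = 2 (lower bound: χ ≥ ω).
The graph is bipartite (no odd cycle), so 2 colors suffice: χ(G) = 2.
A valid 2-coloring: color 1: [0, 9, 11]; color 2: [2, 4, 5, 6].

χ(G) = 2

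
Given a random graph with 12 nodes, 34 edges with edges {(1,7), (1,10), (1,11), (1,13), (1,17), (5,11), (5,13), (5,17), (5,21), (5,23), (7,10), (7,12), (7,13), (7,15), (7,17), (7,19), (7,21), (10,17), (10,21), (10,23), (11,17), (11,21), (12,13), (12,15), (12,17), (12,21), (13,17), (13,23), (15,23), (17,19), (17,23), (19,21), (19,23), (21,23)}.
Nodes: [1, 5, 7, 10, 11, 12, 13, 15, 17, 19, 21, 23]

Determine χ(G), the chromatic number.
Clique number ω(G) = 4 (lower bound: χ ≥ ω).
The clique on [5, 13, 17, 23] has size 4, forcing χ ≥ 4, and the coloring below uses 4 colors, so χ(G) = 4.
A valid 4-coloring: color 1: [15, 17, 21]; color 2: [7, 11, 23]; color 3: [10, 13, 19]; color 4: [1, 5, 12].

χ(G) = 4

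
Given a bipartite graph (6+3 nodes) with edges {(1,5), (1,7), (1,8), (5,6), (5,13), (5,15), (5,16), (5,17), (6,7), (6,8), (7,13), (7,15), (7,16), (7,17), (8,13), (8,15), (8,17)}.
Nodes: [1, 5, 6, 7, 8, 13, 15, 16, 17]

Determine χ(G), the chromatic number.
Clique number ω(G) = 2 (lower bound: χ ≥ ω).
The graph is bipartite (no odd cycle), so 2 colors suffice: χ(G) = 2.
A valid 2-coloring: color 1: [5, 7, 8]; color 2: [1, 6, 13, 15, 16, 17].

χ(G) = 2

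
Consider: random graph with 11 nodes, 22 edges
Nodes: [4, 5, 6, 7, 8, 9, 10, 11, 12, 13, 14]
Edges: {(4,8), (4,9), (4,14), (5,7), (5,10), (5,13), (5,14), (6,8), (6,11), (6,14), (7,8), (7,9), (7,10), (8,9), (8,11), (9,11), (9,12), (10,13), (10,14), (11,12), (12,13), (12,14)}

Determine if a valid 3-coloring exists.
No, G is not 3-colorable

Suppose a proper 3-coloring c exists. The clique [4, 8, 9] takes 3 distinct colors; by symmetry let c(4) = 1, c(8) = 2, c(9) = 3.
- Vertex 7: neighbors [8, 9] already have colors [2, 3] ⇒ c(7) = 1.
- Vertex 11: neighbors [8, 9] already have colors [2, 3] ⇒ c(11) = 1.
- Vertex 12: neighbors [11, 9] already have colors [1, 3] ⇒ c(12) = 2.
- Vertex 14: neighbors [4, 12] already have colors [1, 2] ⇒ c(14) = 3.
- Vertex 6: neighbors [11, 8, 14] already have colors [1, 2, 3] — all 3 colors blocked. Contradiction.
The forced assignments end in a contradiction, so G has no proper 3-coloring (χ ≥ 4).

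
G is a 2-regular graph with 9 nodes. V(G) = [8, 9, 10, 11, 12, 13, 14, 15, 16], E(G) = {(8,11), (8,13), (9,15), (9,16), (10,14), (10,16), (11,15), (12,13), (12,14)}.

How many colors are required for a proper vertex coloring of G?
χ(G) = 3

Clique number ω(G) = 2 (lower bound: χ ≥ ω).
Odd cycle [11, 15, 9, 16, 10, 14, 12, 13, 8] needs 3 colors (χ ≥ 3).
The coloring below uses 3 colors, so χ(G) = 3.
A valid 3-coloring: color 1: [9, 11, 13, 14]; color 2: [8, 10, 12, 15]; color 3: [16].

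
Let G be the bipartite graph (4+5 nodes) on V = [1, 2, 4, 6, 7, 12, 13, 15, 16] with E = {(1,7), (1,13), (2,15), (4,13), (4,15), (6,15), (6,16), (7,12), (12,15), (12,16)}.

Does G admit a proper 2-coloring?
Yes, G is 2-colorable

A valid 2-coloring: color 1: [7, 13, 15, 16]; color 2: [1, 2, 4, 6, 12].
(χ(G) = 2 ≤ 2.)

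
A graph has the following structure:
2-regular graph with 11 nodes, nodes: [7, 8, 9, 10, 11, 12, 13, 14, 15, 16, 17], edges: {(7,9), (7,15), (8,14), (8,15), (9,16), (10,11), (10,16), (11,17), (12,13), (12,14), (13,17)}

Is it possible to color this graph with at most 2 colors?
No, G is not 2-colorable

Odd cycle [12, 14, 8, 15, 7, 9, 16, 10, 11, 17, 13] needs 3 colors (χ ≥ 3).
Hence χ(G) ≥ 3 > 2, so no proper 2-coloring exists.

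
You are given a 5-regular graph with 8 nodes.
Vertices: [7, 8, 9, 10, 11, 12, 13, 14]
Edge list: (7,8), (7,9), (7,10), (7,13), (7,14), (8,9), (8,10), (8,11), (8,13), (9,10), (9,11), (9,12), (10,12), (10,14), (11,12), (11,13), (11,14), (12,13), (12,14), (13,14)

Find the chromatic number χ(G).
Clique number ω(G) = 4 (lower bound: χ ≥ ω).
The clique on [11, 12, 13, 14] has size 4, forcing χ ≥ 4, and the coloring below uses 4 colors, so χ(G) = 4.
A valid 4-coloring: color 1: [8, 12]; color 2: [10, 13]; color 3: [7, 11]; color 4: [9, 14].

χ(G) = 4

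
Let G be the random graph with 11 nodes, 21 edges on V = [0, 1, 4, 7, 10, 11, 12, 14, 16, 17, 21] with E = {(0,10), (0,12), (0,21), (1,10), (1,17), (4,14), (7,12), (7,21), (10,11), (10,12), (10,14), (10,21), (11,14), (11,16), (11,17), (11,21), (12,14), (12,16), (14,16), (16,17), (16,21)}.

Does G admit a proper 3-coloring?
No, G is not 3-colorable

Odd cycle [14, 12, 0, 21, 11] needs 3 colors (χ ≥ 3).
Vertex 10 is adjacent to every vertex of [0, 11, 12, 14, 21], which already need 3 colors among themselves, so 10 needs a new color (χ ≥ 4).
Hence χ(G) ≥ 4 > 3, so no proper 3-coloring exists.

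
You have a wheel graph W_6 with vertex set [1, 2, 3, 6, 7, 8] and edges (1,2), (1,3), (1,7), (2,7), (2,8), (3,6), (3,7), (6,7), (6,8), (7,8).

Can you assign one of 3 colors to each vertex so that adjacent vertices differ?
No, G is not 3-colorable

Odd cycle [1, 3, 6, 8, 2] needs 3 colors (χ ≥ 3).
Vertex 7 is adjacent to every vertex of [1, 2, 3, 6, 8], which already need 3 colors among themselves, so 7 needs a new color (χ ≥ 4).
Hence χ(G) ≥ 4 > 3, so no proper 3-coloring exists.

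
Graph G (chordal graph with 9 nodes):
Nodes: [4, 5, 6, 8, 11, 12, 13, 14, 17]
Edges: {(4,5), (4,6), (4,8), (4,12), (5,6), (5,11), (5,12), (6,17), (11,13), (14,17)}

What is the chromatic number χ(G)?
Clique number ω(G) = 3 (lower bound: χ ≥ ω).
The clique on [4, 5, 12] has size 3, forcing χ ≥ 3, and the coloring below uses 3 colors, so χ(G) = 3.
A valid 3-coloring: color 1: [5, 8, 13, 17]; color 2: [4, 11, 14]; color 3: [6, 12].

χ(G) = 3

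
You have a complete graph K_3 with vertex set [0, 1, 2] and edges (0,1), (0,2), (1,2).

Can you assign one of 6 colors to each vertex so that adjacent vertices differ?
A valid 6-coloring: color 1: [2]; color 2: [0]; color 3: [1].
(χ(G) = 3 ≤ 6.)

Yes, G is 6-colorable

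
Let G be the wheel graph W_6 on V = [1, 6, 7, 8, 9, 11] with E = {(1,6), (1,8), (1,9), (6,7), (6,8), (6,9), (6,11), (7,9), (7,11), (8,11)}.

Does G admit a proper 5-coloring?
A valid 5-coloring: color 1: [6]; color 2: [1, 7]; color 3: [9, 11]; color 4: [8].
(χ(G) = 4 ≤ 5.)

Yes, G is 5-colorable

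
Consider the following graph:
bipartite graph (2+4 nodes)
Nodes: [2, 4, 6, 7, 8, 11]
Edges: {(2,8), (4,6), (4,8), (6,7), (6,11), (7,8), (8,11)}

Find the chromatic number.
Clique number ω(G) = 2 (lower bound: χ ≥ ω).
The graph is bipartite (no odd cycle), so 2 colors suffice: χ(G) = 2.
A valid 2-coloring: color 1: [6, 8]; color 2: [2, 4, 7, 11].

χ(G) = 2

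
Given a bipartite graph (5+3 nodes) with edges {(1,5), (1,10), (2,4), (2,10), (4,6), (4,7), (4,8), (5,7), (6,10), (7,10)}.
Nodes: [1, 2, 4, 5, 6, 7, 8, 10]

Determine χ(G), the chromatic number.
χ(G) = 2

Clique number ω(G) = 2 (lower bound: χ ≥ ω).
The graph is bipartite (no odd cycle), so 2 colors suffice: χ(G) = 2.
A valid 2-coloring: color 1: [4, 5, 10]; color 2: [1, 2, 6, 7, 8].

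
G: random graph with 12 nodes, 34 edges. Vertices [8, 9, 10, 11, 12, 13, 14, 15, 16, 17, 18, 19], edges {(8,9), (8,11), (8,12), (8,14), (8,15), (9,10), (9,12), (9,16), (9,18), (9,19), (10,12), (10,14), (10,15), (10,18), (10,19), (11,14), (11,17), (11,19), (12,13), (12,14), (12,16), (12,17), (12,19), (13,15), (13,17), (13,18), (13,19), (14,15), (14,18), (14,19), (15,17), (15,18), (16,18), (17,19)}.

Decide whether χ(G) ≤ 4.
A valid 4-coloring: color 1: [11, 12, 15]; color 2: [9, 13, 14]; color 3: [8, 18, 19]; color 4: [10, 16, 17].
(χ(G) = 4 ≤ 4.)

Yes, G is 4-colorable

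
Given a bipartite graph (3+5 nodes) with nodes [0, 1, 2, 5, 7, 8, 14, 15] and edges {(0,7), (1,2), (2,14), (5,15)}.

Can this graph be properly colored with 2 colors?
Yes, G is 2-colorable

A valid 2-coloring: color 1: [2, 5, 7, 8]; color 2: [0, 1, 14, 15].
(χ(G) = 2 ≤ 2.)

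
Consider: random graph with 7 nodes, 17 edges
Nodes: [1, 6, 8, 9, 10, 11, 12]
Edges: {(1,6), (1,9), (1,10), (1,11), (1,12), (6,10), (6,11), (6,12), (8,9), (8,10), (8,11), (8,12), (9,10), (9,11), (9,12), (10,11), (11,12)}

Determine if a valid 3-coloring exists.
The clique on vertices [8, 9, 10, 11] has size 4 > 3, so it alone needs 4 colors.

No, G is not 3-colorable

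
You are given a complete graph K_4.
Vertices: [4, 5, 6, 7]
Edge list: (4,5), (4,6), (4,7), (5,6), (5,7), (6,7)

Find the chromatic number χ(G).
Clique number ω(G) = 4 (lower bound: χ ≥ ω).
The clique on [4, 5, 6, 7] has size 4, forcing χ ≥ 4, and the coloring below uses 4 colors, so χ(G) = 4.
A valid 4-coloring: color 1: [5]; color 2: [7]; color 3: [6]; color 4: [4].

χ(G) = 4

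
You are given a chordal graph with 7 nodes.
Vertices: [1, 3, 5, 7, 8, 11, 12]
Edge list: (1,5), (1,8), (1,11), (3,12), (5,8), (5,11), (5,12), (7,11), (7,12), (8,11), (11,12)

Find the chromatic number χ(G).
χ(G) = 4

Clique number ω(G) = 4 (lower bound: χ ≥ ω).
The clique on [1, 5, 8, 11] has size 4, forcing χ ≥ 4, and the coloring below uses 4 colors, so χ(G) = 4.
A valid 4-coloring: color 1: [3, 11]; color 2: [1, 12]; color 3: [5, 7]; color 4: [8].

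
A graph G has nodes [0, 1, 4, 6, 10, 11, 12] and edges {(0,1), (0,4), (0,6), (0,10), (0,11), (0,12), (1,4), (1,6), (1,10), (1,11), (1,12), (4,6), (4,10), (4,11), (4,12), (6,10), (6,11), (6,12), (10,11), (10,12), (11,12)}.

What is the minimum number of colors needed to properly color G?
Clique number ω(G) = 7 (lower bound: χ ≥ ω).
The clique on [0, 1, 4, 6, 10, 11, 12] has size 7, forcing χ ≥ 7, and the coloring below uses 7 colors, so χ(G) = 7.
A valid 7-coloring: color 1: [4]; color 2: [12]; color 3: [10]; color 4: [1]; color 5: [11]; color 6: [6]; color 7: [0].

χ(G) = 7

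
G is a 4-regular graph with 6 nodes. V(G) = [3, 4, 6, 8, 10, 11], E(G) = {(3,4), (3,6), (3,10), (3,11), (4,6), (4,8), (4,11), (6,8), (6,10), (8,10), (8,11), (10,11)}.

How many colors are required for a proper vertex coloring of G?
χ(G) = 3

Clique number ω(G) = 3 (lower bound: χ ≥ ω).
The clique on [8, 10, 11] has size 3, forcing χ ≥ 3, and the coloring below uses 3 colors, so χ(G) = 3.
A valid 3-coloring: color 1: [3, 8]; color 2: [6, 11]; color 3: [4, 10].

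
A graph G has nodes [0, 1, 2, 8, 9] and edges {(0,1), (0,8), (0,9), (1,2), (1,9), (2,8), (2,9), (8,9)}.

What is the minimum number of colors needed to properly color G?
Clique number ω(G) = 3 (lower bound: χ ≥ ω).
The clique on [0, 8, 9] has size 3, forcing χ ≥ 3, and the coloring below uses 3 colors, so χ(G) = 3.
A valid 3-coloring: color 1: [9]; color 2: [0, 2]; color 3: [1, 8].

χ(G) = 3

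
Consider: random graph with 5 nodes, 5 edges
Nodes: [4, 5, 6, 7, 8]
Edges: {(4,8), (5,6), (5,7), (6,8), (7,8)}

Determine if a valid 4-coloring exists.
A valid 4-coloring: color 1: [5, 8]; color 2: [4, 6, 7].
(χ(G) = 2 ≤ 4.)

Yes, G is 4-colorable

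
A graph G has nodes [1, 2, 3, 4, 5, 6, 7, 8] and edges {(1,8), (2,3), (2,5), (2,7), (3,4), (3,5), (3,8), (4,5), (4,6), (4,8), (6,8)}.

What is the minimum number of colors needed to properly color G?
χ(G) = 3

Clique number ω(G) = 3 (lower bound: χ ≥ ω).
The clique on [2, 3, 5] has size 3, forcing χ ≥ 3, and the coloring below uses 3 colors, so χ(G) = 3.
A valid 3-coloring: color 1: [1, 3, 6, 7]; color 2: [5, 8]; color 3: [2, 4].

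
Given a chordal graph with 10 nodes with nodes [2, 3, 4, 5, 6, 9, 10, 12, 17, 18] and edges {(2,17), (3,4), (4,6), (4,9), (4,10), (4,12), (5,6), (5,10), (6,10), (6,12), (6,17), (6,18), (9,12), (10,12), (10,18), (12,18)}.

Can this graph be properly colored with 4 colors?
Yes, G is 4-colorable

A valid 4-coloring: color 1: [2, 3, 6, 9]; color 2: [10, 17]; color 3: [4, 5, 18]; color 4: [12].
(χ(G) = 4 ≤ 4.)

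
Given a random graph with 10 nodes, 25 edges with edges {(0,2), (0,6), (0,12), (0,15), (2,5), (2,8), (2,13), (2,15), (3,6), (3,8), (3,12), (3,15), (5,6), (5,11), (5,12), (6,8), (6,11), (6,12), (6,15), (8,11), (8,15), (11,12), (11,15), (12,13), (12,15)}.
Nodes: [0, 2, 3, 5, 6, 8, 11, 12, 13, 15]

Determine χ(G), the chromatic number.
χ(G) = 4

Clique number ω(G) = 4 (lower bound: χ ≥ ω).
The clique on [6, 8, 11, 15] has size 4, forcing χ ≥ 4, and the coloring below uses 4 colors, so χ(G) = 4.
A valid 4-coloring: color 1: [2, 6]; color 2: [5, 13, 15]; color 3: [8, 12]; color 4: [0, 3, 11].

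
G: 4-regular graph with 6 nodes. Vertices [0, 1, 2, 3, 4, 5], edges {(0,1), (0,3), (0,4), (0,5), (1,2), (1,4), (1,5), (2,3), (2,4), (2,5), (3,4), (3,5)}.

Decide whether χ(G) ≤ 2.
No, G is not 2-colorable

The clique on vertices [0, 1, 4] has size 3 > 2, so it alone needs 3 colors.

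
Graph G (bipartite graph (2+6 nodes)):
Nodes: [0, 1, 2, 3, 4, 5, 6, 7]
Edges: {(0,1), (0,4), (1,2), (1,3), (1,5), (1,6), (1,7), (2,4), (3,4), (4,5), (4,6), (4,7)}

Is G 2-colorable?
Yes, G is 2-colorable

A valid 2-coloring: color 1: [1, 4]; color 2: [0, 2, 3, 5, 6, 7].
(χ(G) = 2 ≤ 2.)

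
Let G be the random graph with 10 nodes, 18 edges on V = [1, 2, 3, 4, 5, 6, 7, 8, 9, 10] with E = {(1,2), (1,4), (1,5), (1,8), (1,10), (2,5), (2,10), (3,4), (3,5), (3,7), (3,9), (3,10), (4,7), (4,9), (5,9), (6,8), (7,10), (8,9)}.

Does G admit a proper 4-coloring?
Yes, G is 4-colorable

A valid 4-coloring: color 1: [2, 3, 8]; color 2: [1, 6, 7, 9]; color 3: [4, 5, 10].
(χ(G) = 3 ≤ 4.)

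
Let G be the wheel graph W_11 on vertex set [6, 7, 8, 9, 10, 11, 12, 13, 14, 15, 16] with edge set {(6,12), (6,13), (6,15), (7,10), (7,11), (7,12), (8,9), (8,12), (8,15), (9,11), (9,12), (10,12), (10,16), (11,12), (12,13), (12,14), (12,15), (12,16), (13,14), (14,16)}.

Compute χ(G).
Clique number ω(G) = 3 (lower bound: χ ≥ ω).
The clique on [6, 12, 13] has size 3, forcing χ ≥ 3, and the coloring below uses 3 colors, so χ(G) = 3.
A valid 3-coloring: color 1: [12]; color 2: [7, 9, 13, 15, 16]; color 3: [6, 8, 10, 11, 14].

χ(G) = 3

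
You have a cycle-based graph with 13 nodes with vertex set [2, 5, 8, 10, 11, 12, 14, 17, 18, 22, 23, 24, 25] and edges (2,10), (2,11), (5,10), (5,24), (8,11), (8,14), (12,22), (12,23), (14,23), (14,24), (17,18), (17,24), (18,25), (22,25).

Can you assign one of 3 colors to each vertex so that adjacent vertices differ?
Yes, G is 3-colorable

A valid 3-coloring: color 1: [10, 11, 12, 14, 17, 25]; color 2: [2, 8, 18, 22, 23, 24]; color 3: [5].
(χ(G) = 3 ≤ 3.)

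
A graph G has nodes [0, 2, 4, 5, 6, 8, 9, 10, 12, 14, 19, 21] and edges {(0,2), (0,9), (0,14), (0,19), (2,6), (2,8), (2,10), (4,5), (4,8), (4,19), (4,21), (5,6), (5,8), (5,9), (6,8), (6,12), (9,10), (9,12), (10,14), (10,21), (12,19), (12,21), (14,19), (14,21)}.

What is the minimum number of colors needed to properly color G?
Clique number ω(G) = 3 (lower bound: χ ≥ ω).
The clique on [0, 14, 19] has size 3, forcing χ ≥ 3, and the coloring below uses 3 colors, so χ(G) = 3.
A valid 3-coloring: color 1: [4, 6, 9, 14]; color 2: [2, 5, 19, 21]; color 3: [0, 8, 10, 12].

χ(G) = 3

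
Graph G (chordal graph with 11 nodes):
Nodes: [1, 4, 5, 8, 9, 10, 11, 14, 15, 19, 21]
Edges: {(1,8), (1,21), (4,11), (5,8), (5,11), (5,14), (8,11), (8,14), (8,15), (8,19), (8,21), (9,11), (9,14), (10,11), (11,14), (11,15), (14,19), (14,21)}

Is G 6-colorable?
A valid 6-coloring: color 1: [4, 8, 9, 10]; color 2: [11, 19, 21]; color 3: [1, 14, 15]; color 4: [5].
(χ(G) = 4 ≤ 6.)

Yes, G is 6-colorable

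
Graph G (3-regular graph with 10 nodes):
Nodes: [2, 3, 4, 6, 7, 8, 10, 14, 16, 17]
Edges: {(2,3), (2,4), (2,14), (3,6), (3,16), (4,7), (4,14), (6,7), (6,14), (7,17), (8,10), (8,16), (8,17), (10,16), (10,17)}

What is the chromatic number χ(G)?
Clique number ω(G) = 3 (lower bound: χ ≥ ω).
The clique on [2, 4, 14] has size 3, forcing χ ≥ 3, and the coloring below uses 3 colors, so χ(G) = 3.
A valid 3-coloring: color 1: [4, 6, 16, 17]; color 2: [3, 7, 10, 14]; color 3: [2, 8].

χ(G) = 3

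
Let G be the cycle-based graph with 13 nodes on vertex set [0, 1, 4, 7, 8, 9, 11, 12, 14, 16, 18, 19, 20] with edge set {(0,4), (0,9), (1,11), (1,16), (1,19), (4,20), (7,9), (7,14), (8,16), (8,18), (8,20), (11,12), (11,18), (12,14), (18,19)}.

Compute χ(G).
χ(G) = 3

Clique number ω(G) = 2 (lower bound: χ ≥ ω).
Odd cycle [16, 8, 18, 19, 1] needs 3 colors (χ ≥ 3).
The coloring below uses 3 colors, so χ(G) = 3.
A valid 3-coloring: color 1: [0, 1, 7, 12, 18, 20]; color 2: [4, 8, 9, 11, 14, 19]; color 3: [16].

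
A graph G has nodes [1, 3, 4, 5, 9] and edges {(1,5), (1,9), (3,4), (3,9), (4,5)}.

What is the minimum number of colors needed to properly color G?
χ(G) = 3

Clique number ω(G) = 2 (lower bound: χ ≥ ω).
Odd cycle [3, 4, 5, 1, 9] needs 3 colors (χ ≥ 3).
The coloring below uses 3 colors, so χ(G) = 3.
A valid 3-coloring: color 1: [1, 3]; color 2: [4, 9]; color 3: [5].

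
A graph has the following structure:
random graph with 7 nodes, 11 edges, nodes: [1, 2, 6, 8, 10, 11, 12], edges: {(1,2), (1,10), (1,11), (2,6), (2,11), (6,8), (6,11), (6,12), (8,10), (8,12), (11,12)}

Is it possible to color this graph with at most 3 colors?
A valid 3-coloring: color 1: [8, 11]; color 2: [1, 6]; color 3: [2, 10, 12].
(χ(G) = 3 ≤ 3.)

Yes, G is 3-colorable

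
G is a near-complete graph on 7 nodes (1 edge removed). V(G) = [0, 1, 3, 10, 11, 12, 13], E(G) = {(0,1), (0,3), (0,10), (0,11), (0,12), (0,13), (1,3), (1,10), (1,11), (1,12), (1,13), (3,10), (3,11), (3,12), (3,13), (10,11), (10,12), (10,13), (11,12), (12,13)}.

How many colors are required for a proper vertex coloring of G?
Clique number ω(G) = 6 (lower bound: χ ≥ ω).
The clique on [0, 1, 3, 10, 11, 12] has size 6, forcing χ ≥ 6, and the coloring below uses 6 colors, so χ(G) = 6.
A valid 6-coloring: color 1: [12]; color 2: [3]; color 3: [10]; color 4: [1]; color 5: [0]; color 6: [11, 13].

χ(G) = 6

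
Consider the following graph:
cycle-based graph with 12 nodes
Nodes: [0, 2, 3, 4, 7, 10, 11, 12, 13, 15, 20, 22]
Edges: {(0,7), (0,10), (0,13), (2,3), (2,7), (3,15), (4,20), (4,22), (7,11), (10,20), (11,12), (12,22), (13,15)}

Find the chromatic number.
Clique number ω(G) = 2 (lower bound: χ ≥ ω).
The graph is bipartite (no odd cycle), so 2 colors suffice: χ(G) = 2.
A valid 2-coloring: color 1: [0, 2, 11, 15, 20, 22]; color 2: [3, 4, 7, 10, 12, 13].

χ(G) = 2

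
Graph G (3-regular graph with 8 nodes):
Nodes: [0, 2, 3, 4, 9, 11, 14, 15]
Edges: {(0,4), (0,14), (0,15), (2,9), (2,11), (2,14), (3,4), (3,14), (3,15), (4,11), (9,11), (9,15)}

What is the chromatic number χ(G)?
Clique number ω(G) = 3 (lower bound: χ ≥ ω).
The clique on [2, 9, 11] has size 3, forcing χ ≥ 3, and the coloring below uses 3 colors, so χ(G) = 3.
A valid 3-coloring: color 1: [2, 4, 15]; color 2: [0, 3, 11]; color 3: [9, 14].

χ(G) = 3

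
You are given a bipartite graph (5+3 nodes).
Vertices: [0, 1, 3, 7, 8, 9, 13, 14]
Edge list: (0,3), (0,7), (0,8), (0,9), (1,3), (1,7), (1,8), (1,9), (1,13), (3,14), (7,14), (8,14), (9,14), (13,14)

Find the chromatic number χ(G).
Clique number ω(G) = 2 (lower bound: χ ≥ ω).
The graph is bipartite (no odd cycle), so 2 colors suffice: χ(G) = 2.
A valid 2-coloring: color 1: [0, 1, 14]; color 2: [3, 7, 8, 9, 13].

χ(G) = 2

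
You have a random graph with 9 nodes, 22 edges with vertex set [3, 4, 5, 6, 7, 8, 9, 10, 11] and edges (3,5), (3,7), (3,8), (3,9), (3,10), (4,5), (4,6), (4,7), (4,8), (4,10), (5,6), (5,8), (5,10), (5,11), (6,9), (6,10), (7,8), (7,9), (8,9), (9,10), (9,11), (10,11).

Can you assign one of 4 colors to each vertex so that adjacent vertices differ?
A valid 4-coloring: color 1: [5, 9]; color 2: [7, 10]; color 3: [3, 4, 11]; color 4: [6, 8].
(χ(G) = 4 ≤ 4.)

Yes, G is 4-colorable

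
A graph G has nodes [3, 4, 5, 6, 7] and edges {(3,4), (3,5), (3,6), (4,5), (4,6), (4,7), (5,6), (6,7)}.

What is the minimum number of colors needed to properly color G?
Clique number ω(G) = 4 (lower bound: χ ≥ ω).
The clique on [3, 4, 5, 6] has size 4, forcing χ ≥ 4, and the coloring below uses 4 colors, so χ(G) = 4.
A valid 4-coloring: color 1: [6]; color 2: [4]; color 3: [3, 7]; color 4: [5].

χ(G) = 4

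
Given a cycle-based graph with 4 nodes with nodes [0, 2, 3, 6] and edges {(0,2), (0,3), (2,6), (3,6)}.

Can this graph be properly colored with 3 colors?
Yes, G is 3-colorable

A valid 3-coloring: color 1: [0, 6]; color 2: [2, 3].
(χ(G) = 2 ≤ 3.)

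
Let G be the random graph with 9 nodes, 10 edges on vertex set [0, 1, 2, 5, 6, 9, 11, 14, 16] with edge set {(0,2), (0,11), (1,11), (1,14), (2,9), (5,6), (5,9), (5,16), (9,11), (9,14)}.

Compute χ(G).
Clique number ω(G) = 2 (lower bound: χ ≥ ω).
The graph is bipartite (no odd cycle), so 2 colors suffice: χ(G) = 2.
A valid 2-coloring: color 1: [0, 1, 6, 9, 16]; color 2: [2, 5, 11, 14].

χ(G) = 2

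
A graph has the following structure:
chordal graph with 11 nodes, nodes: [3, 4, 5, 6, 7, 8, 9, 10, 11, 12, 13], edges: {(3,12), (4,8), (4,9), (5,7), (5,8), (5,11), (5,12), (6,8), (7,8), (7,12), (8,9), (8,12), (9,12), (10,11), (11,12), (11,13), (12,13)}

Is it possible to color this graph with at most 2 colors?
The clique on vertices [5, 7, 8, 12] has size 4 > 2, so it alone needs 4 colors.

No, G is not 2-colorable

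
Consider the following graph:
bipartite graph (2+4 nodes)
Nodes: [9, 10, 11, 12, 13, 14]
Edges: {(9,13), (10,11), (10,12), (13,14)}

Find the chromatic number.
χ(G) = 2

Clique number ω(G) = 2 (lower bound: χ ≥ ω).
The graph is bipartite (no odd cycle), so 2 colors suffice: χ(G) = 2.
A valid 2-coloring: color 1: [10, 13]; color 2: [9, 11, 12, 14].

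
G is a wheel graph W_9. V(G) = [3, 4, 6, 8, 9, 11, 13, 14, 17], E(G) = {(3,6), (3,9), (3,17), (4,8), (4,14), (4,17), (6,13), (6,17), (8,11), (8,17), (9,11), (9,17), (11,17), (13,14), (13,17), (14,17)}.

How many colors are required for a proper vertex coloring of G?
Clique number ω(G) = 3 (lower bound: χ ≥ ω).
The clique on [3, 9, 17] has size 3, forcing χ ≥ 3, and the coloring below uses 3 colors, so χ(G) = 3.
A valid 3-coloring: color 1: [17]; color 2: [3, 4, 11, 13]; color 3: [6, 8, 9, 14].

χ(G) = 3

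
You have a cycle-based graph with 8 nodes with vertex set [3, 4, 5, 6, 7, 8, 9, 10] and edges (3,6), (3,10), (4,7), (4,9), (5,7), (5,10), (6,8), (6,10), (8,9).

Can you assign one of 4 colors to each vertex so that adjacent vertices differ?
A valid 4-coloring: color 1: [4, 8, 10]; color 2: [6, 7, 9]; color 3: [3, 5].
(χ(G) = 3 ≤ 4.)

Yes, G is 4-colorable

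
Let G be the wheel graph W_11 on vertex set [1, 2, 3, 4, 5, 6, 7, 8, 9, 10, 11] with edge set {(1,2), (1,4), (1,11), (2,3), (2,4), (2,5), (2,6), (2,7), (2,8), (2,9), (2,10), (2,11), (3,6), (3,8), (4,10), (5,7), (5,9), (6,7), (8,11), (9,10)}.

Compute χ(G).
Clique number ω(G) = 3 (lower bound: χ ≥ ω).
The clique on [1, 2, 11] has size 3, forcing χ ≥ 3, and the coloring below uses 3 colors, so χ(G) = 3.
A valid 3-coloring: color 1: [2]; color 2: [3, 4, 7, 9, 11]; color 3: [1, 5, 6, 8, 10].

χ(G) = 3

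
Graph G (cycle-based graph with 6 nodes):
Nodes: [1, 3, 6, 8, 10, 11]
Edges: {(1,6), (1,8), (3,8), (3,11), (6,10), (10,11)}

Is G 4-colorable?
A valid 4-coloring: color 1: [1, 3, 10]; color 2: [6, 8, 11].
(χ(G) = 2 ≤ 4.)

Yes, G is 4-colorable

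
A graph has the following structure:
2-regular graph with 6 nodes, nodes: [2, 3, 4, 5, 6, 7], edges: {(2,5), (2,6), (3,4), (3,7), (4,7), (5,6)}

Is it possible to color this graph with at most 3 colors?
A valid 3-coloring: color 1: [6, 7]; color 2: [2, 4]; color 3: [3, 5].
(χ(G) = 3 ≤ 3.)

Yes, G is 3-colorable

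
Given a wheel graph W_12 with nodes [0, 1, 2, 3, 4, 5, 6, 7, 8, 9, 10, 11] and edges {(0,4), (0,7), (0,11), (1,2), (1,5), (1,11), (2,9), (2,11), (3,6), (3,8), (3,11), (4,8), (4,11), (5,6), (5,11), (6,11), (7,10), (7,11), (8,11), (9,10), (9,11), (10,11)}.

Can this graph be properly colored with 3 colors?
Odd cycle [1, 2, 9, 10, 7, 0, 4, 8, 3, 6, 5] needs 3 colors (χ ≥ 3).
Vertex 11 is adjacent to every vertex of [0, 1, 2, 3, 4, 5, 6, 7, 8, 9, 10], which already need 3 colors among themselves, so 11 needs a new color (χ ≥ 4).
Hence χ(G) ≥ 4 > 3, so no proper 3-coloring exists.

No, G is not 3-colorable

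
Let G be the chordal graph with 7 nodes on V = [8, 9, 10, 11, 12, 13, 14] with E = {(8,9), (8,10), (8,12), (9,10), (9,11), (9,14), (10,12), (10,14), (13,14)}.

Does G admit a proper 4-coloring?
Yes, G is 4-colorable

A valid 4-coloring: color 1: [9, 12, 13]; color 2: [10, 11]; color 3: [8, 14].
(χ(G) = 3 ≤ 4.)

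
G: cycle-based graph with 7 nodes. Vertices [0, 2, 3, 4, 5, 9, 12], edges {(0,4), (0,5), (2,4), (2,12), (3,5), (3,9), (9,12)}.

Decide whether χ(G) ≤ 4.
Yes, G is 4-colorable

A valid 4-coloring: color 1: [2, 5, 9]; color 2: [3, 4, 12]; color 3: [0].
(χ(G) = 3 ≤ 4.)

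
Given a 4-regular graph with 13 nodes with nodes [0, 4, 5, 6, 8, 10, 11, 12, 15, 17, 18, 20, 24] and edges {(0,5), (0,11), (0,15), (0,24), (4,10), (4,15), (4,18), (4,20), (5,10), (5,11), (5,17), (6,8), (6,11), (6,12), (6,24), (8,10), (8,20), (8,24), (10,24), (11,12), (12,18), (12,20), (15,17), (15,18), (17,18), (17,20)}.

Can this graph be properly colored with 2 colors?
No, G is not 2-colorable

The clique on vertices [0, 5, 11] has size 3 > 2, so it alone needs 3 colors.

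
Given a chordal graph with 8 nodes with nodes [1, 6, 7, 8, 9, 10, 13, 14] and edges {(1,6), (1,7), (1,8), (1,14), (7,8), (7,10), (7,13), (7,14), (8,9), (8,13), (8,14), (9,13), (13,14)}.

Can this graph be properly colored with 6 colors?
Yes, G is 6-colorable

A valid 6-coloring: color 1: [6, 8, 10]; color 2: [7, 9]; color 3: [14]; color 4: [1, 13].
(χ(G) = 4 ≤ 6.)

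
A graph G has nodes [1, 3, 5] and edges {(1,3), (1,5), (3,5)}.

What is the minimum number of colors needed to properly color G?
χ(G) = 3

Clique number ω(G) = 3 (lower bound: χ ≥ ω).
The clique on [1, 3, 5] has size 3, forcing χ ≥ 3, and the coloring below uses 3 colors, so χ(G) = 3.
A valid 3-coloring: color 1: [5]; color 2: [3]; color 3: [1].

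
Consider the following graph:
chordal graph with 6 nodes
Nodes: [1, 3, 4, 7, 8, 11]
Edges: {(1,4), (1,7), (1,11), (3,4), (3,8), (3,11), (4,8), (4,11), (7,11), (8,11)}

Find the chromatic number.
χ(G) = 4

Clique number ω(G) = 4 (lower bound: χ ≥ ω).
The clique on [3, 4, 8, 11] has size 4, forcing χ ≥ 4, and the coloring below uses 4 colors, so χ(G) = 4.
A valid 4-coloring: color 1: [11]; color 2: [4, 7]; color 3: [1, 8]; color 4: [3].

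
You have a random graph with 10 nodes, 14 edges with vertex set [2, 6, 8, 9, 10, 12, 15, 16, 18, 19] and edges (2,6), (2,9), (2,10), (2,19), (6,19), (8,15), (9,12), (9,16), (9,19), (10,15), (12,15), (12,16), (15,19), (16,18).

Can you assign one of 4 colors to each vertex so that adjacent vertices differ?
Yes, G is 4-colorable

A valid 4-coloring: color 1: [8, 10, 16, 19]; color 2: [6, 9, 15, 18]; color 3: [2, 12].
(χ(G) = 3 ≤ 4.)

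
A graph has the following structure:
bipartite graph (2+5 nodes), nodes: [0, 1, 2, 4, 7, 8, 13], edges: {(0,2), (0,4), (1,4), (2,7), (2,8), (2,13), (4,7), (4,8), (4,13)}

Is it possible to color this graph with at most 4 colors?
A valid 4-coloring: color 1: [2, 4]; color 2: [0, 1, 7, 8, 13].
(χ(G) = 2 ≤ 4.)

Yes, G is 4-colorable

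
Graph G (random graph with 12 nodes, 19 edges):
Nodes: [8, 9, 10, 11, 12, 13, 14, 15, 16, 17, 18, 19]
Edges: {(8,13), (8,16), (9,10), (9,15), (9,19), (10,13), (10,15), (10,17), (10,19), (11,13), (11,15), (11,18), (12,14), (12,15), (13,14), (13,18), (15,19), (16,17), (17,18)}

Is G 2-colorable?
The clique on vertices [9, 10, 15, 19] has size 4 > 2, so it alone needs 4 colors.

No, G is not 2-colorable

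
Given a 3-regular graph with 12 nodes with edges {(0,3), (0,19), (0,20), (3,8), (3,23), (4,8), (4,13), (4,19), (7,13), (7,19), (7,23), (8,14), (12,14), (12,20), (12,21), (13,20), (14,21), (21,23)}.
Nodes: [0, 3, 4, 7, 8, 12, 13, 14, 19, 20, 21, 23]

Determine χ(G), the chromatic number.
χ(G) = 3

Clique number ω(G) = 3 (lower bound: χ ≥ ω).
The clique on [12, 14, 21] has size 3, forcing χ ≥ 3, and the coloring below uses 3 colors, so χ(G) = 3.
A valid 3-coloring: color 1: [3, 4, 7, 14, 20]; color 2: [8, 12, 13, 19, 23]; color 3: [0, 21].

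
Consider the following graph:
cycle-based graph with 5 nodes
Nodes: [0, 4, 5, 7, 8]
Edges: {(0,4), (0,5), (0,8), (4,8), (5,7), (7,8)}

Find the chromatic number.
Clique number ω(G) = 3 (lower bound: χ ≥ ω).
The clique on [0, 4, 8] has size 3, forcing χ ≥ 3, and the coloring below uses 3 colors, so χ(G) = 3.
A valid 3-coloring: color 1: [0, 7]; color 2: [5, 8]; color 3: [4].

χ(G) = 3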